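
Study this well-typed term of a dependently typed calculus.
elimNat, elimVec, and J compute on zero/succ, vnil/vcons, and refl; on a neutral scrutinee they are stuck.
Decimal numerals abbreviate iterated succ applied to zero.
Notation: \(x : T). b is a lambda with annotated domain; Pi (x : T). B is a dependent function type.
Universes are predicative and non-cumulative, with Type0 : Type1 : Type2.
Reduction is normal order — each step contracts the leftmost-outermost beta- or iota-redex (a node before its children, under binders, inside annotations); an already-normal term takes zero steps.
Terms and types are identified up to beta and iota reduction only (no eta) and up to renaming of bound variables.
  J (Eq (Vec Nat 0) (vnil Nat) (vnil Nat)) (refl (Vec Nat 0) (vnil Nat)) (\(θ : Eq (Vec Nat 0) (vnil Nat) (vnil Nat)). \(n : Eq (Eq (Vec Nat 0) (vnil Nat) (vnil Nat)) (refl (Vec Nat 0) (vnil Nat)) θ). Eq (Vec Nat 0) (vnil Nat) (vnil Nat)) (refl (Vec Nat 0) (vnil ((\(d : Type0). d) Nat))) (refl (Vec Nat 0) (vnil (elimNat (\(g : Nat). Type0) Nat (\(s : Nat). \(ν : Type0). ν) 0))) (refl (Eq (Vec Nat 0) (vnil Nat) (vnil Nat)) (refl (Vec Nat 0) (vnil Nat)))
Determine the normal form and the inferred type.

normal form:
  refl (Vec Nat 0) (vnil Nat)
the term's type:
  Eq (Vec Nat 0) (vnil Nat) (vnil Nat)
observation: 2 normal-order steps separate the term from its normal form.


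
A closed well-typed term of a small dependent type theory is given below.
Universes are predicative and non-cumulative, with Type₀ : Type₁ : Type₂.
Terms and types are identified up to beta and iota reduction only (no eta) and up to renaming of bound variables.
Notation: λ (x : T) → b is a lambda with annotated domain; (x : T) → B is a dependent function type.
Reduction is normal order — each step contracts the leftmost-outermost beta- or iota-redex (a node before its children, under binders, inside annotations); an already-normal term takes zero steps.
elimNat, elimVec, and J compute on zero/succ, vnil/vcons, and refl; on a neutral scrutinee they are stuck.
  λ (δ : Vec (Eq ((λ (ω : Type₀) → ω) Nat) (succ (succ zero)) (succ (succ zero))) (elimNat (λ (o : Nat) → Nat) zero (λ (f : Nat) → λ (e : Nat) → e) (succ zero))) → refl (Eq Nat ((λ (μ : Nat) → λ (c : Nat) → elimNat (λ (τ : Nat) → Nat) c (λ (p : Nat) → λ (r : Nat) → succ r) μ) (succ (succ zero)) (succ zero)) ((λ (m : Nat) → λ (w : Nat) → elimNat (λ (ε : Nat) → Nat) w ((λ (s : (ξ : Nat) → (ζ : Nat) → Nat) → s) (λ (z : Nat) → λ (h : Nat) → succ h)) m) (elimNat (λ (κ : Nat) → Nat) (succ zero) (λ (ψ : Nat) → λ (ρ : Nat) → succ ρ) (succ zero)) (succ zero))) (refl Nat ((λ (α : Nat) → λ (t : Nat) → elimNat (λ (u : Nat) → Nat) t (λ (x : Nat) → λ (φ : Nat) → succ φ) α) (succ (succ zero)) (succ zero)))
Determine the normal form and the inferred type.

normal form:
  λ (δ : Vec (Eq Nat (succ (succ zero)) (succ (succ zero))) zero) → refl (Eq Nat (succ (succ (succ zero))) (succ (succ (succ zero)))) (refl Nat (succ (succ (succ zero))))
inferred type:
  (δ : Vec (Eq Nat (succ (succ zero)) (succ (succ zero))) zero) → Eq (Eq Nat (succ (succ (succ zero))) (succ (succ (succ zero)))) (refl Nat (succ (succ (succ zero)))) (refl Nat (succ (succ (succ zero))))


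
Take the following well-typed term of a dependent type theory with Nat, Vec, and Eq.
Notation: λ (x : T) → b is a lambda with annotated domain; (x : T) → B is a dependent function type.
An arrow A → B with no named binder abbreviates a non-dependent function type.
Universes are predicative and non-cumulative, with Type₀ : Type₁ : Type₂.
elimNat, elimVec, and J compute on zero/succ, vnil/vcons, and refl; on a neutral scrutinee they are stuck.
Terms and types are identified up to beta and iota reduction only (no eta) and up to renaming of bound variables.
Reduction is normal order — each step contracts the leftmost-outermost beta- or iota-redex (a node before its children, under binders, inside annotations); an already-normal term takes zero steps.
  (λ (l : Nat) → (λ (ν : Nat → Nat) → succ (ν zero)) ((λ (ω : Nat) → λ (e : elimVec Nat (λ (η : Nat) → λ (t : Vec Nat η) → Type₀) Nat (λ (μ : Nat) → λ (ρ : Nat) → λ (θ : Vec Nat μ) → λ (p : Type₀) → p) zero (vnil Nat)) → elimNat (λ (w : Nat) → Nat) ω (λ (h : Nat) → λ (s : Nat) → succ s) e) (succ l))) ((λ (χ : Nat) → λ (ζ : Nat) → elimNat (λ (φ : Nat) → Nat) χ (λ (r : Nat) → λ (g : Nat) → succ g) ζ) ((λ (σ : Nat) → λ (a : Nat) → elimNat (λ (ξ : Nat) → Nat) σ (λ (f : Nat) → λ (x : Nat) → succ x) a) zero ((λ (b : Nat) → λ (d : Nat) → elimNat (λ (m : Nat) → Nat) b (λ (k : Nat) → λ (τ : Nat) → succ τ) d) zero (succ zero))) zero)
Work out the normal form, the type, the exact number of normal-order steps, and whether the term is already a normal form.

resulting normal form:
  succ (succ (succ zero))
inferred type:
  Nat
steps to reach normal form (normal order): 20
term was already normal: no
first contracted redex: a beta-redex


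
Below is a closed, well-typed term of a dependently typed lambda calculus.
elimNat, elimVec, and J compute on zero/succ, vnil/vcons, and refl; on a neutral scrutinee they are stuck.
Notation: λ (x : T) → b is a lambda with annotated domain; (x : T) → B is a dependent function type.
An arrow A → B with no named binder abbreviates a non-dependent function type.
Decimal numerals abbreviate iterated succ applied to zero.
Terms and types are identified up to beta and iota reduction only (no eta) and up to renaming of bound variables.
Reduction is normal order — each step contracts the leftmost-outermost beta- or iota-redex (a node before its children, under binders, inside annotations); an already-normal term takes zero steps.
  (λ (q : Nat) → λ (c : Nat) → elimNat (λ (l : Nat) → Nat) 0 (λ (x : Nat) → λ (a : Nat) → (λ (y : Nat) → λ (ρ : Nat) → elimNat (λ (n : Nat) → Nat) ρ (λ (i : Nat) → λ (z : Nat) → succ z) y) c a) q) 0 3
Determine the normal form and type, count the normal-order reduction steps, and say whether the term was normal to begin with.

normal form:
  0
the term's type:
  Nat
steps to reach normal form (normal order): 3
term was already normal: no
first contracted redex: a beta-redex


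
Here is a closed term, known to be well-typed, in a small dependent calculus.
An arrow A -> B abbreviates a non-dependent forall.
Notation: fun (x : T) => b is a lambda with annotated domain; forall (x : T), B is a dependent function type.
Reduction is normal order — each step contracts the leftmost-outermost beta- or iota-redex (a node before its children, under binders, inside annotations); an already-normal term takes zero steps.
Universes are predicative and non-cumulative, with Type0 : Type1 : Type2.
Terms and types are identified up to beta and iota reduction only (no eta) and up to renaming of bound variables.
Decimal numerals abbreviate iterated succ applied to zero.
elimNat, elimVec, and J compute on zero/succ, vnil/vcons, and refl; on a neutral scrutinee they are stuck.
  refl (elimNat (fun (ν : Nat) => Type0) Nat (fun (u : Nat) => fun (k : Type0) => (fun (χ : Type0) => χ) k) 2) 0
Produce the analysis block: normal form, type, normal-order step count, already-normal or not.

normal form:
  refl Nat 0
type:
  Eq Nat 0 0
reduction steps (normal order): 9
already normal: no
first contracted redex: an elimNat iota-redex


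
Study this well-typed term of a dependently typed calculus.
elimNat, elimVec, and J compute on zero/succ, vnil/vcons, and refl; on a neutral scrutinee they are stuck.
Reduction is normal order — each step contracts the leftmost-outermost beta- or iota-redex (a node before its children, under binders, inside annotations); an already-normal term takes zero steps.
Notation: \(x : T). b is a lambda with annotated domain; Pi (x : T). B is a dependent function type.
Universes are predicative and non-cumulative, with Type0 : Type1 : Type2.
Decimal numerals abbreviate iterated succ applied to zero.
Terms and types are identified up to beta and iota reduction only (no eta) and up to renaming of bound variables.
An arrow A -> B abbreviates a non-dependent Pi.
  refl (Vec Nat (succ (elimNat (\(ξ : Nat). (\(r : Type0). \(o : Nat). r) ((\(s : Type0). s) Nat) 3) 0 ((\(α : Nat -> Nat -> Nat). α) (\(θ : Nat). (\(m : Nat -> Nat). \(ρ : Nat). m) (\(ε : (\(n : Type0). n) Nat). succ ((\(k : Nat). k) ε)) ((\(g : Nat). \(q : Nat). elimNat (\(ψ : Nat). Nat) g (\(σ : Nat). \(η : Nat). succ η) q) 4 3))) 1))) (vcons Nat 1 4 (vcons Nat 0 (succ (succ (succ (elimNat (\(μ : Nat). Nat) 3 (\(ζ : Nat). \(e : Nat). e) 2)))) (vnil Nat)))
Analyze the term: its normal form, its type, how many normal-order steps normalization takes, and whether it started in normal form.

reduced normal form:
  refl (Vec Nat 2) (vcons Nat 1 4 (vcons Nat 0 6 (vnil Nat)))
inferred type:
  Eq (Vec Nat 2) (vcons Nat 1 4 (vcons Nat 0 6 (vnil Nat))) (vcons Nat 1 4 (vcons Nat 0 6 (vnil Nat)))
normal-order step count: 15
already normal: no
first redex: an elimNat iota-redex


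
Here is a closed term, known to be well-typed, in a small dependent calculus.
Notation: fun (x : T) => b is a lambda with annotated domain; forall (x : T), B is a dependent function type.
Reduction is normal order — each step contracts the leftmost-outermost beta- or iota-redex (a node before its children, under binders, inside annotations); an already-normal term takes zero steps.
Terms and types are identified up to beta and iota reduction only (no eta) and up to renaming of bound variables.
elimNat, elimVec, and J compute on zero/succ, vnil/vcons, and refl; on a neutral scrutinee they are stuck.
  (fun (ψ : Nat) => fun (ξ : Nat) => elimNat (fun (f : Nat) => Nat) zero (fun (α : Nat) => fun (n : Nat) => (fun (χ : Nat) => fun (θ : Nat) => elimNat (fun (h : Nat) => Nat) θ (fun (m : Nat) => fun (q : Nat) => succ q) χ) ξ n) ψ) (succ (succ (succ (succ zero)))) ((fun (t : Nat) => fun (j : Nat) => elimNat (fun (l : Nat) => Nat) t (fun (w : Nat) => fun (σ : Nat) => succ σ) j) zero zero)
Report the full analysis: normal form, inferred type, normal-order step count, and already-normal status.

resulting normal form:
  zero
inferred type:
  Nat
reduction steps (normal order): 39
term was already normal: no
first redex: a beta-redex


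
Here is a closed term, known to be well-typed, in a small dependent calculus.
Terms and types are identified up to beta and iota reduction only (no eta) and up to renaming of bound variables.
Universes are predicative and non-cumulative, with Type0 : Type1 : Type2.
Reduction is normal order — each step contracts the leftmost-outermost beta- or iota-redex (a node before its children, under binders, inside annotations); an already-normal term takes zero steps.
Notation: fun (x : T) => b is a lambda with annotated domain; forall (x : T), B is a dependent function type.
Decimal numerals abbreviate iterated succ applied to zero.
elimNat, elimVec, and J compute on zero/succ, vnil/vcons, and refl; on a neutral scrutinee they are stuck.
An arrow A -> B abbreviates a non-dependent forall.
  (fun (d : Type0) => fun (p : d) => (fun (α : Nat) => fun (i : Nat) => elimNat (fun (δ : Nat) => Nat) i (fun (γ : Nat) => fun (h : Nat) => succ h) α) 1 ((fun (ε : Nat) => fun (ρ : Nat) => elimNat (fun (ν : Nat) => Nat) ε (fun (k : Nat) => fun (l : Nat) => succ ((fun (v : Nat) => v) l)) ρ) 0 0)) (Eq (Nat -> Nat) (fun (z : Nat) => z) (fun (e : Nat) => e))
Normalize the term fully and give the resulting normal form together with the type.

reduced normal form:
  fun (d : Eq (Nat -> Nat) (fun (p : Nat) => p) (fun (α : Nat) => α)) => 1
type:
  Eq (Nat -> Nat) (fun (d : Nat) => d) (fun (p : Nat) => p) -> Nat


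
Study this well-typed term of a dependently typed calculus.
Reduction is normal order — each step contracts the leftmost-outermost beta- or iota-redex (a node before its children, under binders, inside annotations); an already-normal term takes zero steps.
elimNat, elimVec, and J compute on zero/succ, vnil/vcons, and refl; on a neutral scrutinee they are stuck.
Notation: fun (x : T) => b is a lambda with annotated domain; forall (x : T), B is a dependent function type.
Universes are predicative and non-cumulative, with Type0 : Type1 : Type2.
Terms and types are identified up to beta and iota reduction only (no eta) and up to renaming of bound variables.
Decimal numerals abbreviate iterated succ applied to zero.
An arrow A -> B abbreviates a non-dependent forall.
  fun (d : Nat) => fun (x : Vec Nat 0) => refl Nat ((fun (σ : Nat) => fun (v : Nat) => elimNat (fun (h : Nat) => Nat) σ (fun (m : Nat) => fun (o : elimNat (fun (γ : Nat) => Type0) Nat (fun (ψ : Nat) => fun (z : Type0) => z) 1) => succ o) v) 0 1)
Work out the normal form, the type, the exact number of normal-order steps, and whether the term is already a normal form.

normal form:
  fun (d : Nat) => fun (x : Vec Nat 0) => refl Nat 1
inferred type:
  Nat -> Vec Nat 0 -> Eq Nat 1 1
reduction steps (normal order): 6
already normal: no
first contracted redex: a beta-redex


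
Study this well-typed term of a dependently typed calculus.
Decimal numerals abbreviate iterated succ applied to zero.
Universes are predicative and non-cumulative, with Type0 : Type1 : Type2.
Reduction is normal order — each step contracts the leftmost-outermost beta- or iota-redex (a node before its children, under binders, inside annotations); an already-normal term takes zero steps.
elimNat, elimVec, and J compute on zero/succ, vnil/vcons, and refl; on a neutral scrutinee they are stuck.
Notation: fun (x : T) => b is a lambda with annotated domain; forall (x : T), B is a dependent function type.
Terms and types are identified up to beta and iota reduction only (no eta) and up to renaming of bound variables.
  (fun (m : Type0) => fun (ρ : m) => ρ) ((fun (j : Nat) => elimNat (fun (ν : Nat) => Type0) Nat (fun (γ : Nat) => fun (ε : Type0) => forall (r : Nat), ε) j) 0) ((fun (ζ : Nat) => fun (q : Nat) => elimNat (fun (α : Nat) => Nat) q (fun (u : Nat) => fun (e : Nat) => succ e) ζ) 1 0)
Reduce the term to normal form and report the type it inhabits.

reduced normal form:
  1
the term's type:
  Nat
observation: the first redex contracted is a beta-redex; the normal form is reached in 8 normal-order steps.


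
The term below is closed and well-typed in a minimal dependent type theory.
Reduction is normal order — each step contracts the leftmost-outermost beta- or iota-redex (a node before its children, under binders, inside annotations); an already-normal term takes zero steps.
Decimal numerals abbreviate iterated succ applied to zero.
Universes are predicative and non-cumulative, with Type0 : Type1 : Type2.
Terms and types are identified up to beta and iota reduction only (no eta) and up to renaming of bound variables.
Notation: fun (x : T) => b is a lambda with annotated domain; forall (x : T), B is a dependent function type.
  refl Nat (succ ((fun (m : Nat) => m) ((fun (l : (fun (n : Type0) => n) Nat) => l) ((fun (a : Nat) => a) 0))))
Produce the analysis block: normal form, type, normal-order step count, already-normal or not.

reduced normal form:
  refl Nat 1
type:
  Eq Nat 1 1
reduction steps (normal order): 3
already normal: no
first contracted redex: a beta-redex


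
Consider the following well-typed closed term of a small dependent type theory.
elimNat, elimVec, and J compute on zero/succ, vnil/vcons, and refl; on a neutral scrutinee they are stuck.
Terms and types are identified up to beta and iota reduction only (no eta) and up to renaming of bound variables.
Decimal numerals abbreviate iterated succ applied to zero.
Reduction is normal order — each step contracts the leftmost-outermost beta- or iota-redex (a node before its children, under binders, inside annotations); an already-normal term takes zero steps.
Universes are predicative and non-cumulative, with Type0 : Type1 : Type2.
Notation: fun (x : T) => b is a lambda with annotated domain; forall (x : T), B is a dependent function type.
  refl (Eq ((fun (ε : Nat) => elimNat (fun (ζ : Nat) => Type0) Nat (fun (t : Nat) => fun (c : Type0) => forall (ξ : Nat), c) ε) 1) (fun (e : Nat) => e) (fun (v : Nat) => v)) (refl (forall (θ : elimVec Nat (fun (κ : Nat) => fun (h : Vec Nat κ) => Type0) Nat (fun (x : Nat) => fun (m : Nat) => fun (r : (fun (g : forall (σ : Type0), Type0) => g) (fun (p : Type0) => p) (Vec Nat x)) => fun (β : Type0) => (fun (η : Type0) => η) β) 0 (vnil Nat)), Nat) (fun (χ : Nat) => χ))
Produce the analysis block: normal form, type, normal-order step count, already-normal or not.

normal form:
  refl (Eq (forall (ε : Nat), Nat) (fun (ζ : Nat) => ζ) (fun (t : Nat) => t)) (refl (forall (c : Nat), Nat) (fun (ξ : Nat) => ξ))
inferred type:
  Eq (Eq (forall (ε : Nat), Nat) (fun (ζ : Nat) => ζ) (fun (t : Nat) => t)) (refl (forall (c : Nat), Nat) (fun (ξ : Nat) => ξ)) (refl (forall (e : Nat), Nat) (fun (v : Nat) => v))
normal-order step count: 6
started in normal form: no
first contracted redex: a beta-redex


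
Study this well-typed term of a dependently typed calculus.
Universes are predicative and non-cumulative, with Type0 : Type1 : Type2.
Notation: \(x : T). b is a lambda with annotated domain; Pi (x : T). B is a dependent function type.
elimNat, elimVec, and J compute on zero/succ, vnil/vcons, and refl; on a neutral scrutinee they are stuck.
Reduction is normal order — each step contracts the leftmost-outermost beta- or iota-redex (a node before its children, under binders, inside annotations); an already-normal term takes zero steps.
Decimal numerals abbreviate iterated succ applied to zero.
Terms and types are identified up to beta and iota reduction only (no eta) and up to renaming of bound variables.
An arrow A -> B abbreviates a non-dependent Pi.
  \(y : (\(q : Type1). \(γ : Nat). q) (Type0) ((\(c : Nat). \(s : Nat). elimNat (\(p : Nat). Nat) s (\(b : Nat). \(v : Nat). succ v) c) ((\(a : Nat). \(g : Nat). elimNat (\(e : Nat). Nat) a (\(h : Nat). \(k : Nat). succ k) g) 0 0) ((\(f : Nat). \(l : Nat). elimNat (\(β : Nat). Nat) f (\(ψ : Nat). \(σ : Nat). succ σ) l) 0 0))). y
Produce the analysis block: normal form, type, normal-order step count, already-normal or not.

resulting normal form:
  \(y : Type0). y
the term's type:
  Type0 -> Type0
reduction steps (normal order): 2
already normal: no
first redex: a beta-redex


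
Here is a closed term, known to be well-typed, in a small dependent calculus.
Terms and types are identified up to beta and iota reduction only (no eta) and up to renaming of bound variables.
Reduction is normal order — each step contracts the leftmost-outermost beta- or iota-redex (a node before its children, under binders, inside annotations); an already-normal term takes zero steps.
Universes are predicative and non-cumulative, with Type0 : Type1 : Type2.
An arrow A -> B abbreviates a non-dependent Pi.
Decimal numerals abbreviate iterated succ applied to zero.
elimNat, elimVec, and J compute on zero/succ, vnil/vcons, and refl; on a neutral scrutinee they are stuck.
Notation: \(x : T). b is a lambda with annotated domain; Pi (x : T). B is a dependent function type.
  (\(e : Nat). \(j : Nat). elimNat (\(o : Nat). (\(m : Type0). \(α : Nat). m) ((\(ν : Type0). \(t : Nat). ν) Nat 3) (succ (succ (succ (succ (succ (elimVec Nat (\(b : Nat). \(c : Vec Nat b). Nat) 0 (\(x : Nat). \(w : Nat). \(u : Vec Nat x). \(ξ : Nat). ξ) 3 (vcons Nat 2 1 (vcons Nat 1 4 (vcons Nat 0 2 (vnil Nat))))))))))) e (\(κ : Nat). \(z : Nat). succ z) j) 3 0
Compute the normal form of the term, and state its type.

normal form:
  3
inferred type:
  Nat


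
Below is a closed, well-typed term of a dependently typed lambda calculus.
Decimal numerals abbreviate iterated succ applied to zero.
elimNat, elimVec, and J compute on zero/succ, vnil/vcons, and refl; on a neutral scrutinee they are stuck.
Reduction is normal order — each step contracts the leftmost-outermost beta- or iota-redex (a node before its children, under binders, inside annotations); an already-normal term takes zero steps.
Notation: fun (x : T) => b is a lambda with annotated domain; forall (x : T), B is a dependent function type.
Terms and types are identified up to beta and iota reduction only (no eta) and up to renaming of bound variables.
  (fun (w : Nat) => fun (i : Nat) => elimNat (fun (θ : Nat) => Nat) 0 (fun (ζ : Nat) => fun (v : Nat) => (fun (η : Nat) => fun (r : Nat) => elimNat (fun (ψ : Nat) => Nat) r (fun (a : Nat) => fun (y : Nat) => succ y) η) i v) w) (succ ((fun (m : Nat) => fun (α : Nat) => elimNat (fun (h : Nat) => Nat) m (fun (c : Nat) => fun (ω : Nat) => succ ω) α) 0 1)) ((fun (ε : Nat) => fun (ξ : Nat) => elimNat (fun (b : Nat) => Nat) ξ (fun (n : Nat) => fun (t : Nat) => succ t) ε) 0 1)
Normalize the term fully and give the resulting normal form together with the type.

resulting normal form:
  2
the term's type:
  Nat


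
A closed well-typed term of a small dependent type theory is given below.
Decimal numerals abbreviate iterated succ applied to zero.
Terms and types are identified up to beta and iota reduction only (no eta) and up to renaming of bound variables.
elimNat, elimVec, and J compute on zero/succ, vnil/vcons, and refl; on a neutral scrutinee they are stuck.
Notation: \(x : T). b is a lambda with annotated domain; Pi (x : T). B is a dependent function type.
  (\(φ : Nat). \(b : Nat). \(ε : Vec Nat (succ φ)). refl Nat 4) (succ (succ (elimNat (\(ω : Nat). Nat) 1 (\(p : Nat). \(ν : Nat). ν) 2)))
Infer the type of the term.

inferred type:
  Pi (φ : Nat). Pi (b : Vec Nat 4). Eq Nat 4 4


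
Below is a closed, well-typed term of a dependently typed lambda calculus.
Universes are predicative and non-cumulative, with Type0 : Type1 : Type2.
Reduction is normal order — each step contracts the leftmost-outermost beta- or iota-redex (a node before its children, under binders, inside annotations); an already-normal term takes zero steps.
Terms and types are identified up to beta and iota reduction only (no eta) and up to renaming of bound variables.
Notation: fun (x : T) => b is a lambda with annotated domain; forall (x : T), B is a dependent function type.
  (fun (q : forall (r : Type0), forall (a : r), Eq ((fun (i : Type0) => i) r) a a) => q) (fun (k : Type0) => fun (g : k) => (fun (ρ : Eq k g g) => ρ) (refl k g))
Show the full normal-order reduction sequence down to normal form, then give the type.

reduction (normal order):
  (fun (q : forall (r : Type0), forall (a : r), Eq ((fun (i : Type0) => i) r) a a) => q) (fun (k : Type0) => fun (g : k) => (fun (ρ : Eq k g g) => ρ) (refl k g))
  ~> fun (q : Type0) => fun (r : q) => (fun (a : Eq q r r) => a) (refl q r)
  ~> fun (q : Type0) => fun (r : q) => refl q r
the term's type:
  forall (q : Type0), forall (r : q), Eq q r r


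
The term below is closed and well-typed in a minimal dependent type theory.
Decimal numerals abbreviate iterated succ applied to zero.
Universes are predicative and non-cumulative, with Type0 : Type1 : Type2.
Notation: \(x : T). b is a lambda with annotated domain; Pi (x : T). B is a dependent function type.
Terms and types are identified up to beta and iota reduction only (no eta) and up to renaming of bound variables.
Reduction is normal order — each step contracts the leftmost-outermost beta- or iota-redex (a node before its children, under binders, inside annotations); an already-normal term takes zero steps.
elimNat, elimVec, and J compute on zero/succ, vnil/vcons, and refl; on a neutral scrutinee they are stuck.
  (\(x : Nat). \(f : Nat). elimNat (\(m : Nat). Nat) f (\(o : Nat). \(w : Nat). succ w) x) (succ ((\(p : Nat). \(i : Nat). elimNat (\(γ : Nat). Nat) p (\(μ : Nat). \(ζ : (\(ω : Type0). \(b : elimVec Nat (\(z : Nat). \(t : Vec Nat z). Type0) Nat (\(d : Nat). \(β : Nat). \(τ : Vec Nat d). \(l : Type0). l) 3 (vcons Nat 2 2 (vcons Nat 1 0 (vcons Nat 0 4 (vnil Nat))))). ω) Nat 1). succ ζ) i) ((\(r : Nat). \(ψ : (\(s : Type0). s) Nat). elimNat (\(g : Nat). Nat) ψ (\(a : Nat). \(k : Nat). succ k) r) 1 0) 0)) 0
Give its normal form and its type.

resulting normal form:
  2
the term's type:
  Nat


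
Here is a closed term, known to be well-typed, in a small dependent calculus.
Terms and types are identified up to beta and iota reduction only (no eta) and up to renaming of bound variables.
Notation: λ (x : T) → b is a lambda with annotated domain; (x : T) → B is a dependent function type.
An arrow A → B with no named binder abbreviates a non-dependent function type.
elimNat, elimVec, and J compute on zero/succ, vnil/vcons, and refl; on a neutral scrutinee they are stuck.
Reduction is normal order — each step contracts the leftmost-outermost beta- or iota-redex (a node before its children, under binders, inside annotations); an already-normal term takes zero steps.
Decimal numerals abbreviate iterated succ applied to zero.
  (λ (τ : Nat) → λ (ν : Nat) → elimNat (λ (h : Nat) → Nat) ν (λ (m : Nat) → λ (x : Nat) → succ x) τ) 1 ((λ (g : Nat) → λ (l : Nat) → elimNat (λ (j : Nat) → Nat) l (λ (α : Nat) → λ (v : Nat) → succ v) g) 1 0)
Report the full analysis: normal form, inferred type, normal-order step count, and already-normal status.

reduced normal form:
  2
inferred type:
  Nat
normal-order step count: 12
already normal: no
first contracted redex: a beta-redex


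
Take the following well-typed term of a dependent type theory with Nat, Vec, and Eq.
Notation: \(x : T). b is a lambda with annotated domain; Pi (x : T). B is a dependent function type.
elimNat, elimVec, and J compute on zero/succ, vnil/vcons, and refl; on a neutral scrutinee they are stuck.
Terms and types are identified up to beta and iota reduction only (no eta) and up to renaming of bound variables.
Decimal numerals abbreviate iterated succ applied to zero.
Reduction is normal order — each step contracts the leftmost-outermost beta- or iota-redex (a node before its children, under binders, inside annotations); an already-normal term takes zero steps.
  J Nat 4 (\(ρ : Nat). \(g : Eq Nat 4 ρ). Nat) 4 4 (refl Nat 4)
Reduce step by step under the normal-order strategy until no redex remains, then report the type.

normal-order reduction:
  J Nat 4 (\(ρ : Nat). \(g : Eq Nat 4 ρ). Nat) 4 4 (refl Nat 4)
  ~> 4
type:
  Nat


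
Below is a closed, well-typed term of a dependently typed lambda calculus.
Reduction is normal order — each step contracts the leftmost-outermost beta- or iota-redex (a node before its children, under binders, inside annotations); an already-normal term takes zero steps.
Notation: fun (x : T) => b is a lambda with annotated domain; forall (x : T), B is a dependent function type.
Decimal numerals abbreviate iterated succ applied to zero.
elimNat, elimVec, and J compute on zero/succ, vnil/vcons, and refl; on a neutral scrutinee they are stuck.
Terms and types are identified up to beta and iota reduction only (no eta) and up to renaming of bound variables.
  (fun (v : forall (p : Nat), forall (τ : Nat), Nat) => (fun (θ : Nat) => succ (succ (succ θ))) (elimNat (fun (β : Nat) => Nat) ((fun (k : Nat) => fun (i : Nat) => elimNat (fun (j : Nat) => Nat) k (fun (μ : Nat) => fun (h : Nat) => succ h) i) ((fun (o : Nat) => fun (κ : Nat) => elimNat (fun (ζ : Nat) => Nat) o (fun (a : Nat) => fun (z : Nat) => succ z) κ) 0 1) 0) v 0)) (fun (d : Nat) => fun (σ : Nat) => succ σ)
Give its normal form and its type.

resulting normal form:
  4
type:
  Nat


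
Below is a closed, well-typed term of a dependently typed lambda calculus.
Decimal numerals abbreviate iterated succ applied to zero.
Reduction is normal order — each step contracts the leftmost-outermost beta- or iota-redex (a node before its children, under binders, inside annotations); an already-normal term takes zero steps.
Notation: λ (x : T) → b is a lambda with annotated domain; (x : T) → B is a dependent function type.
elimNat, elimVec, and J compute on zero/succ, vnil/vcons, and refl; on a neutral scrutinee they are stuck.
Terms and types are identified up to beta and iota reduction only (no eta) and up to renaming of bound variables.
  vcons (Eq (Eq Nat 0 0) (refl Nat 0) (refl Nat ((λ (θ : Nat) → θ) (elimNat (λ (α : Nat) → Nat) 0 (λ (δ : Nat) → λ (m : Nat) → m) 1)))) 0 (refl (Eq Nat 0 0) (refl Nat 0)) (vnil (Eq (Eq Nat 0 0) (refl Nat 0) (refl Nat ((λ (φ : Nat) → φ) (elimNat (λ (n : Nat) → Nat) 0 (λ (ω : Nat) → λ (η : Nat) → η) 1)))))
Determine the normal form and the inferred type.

normal form:
  vcons (Eq (Eq Nat 0 0) (refl Nat 0) (refl Nat 0)) 0 (refl (Eq Nat 0 0) (refl Nat 0)) (vnil (Eq (Eq Nat 0 0) (refl Nat 0) (refl Nat 0)))
the term's type:
  Vec (Eq (Eq Nat 0 0) (refl Nat 0) (refl Nat 0)) 1


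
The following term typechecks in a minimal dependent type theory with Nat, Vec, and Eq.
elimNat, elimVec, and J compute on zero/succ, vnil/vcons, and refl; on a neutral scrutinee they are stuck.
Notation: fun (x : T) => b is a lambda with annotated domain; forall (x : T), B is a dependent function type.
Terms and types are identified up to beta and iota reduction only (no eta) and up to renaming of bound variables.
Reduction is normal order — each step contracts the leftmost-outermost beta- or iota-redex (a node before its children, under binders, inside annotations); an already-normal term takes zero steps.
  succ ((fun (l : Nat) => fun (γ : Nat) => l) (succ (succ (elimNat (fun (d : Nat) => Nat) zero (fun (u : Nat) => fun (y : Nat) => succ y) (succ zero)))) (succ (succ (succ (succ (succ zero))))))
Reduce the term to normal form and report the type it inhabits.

reduced normal form:
  succ (succ (succ (succ zero)))
type:
  Nat


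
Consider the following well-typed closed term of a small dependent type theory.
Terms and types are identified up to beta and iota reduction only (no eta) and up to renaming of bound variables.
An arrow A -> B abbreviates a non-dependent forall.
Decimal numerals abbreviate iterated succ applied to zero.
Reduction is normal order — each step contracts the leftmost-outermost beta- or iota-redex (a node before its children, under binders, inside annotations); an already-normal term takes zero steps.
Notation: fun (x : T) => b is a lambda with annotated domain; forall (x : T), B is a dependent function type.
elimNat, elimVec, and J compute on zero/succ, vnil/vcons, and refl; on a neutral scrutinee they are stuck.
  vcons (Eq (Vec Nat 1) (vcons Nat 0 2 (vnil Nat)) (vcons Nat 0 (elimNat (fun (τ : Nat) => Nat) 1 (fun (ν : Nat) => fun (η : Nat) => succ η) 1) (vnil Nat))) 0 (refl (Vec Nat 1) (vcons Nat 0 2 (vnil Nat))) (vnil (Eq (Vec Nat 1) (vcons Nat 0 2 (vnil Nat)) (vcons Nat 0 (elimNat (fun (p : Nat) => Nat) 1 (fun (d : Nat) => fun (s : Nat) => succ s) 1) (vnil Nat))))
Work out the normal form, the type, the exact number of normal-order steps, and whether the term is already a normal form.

resulting normal form:
  vcons (Eq (Vec Nat 1) (vcons Nat 0 2 (vnil Nat)) (vcons Nat 0 2 (vnil Nat))) 0 (refl (Vec Nat 1) (vcons Nat 0 2 (vnil Nat))) (vnil (Eq (Vec Nat 1) (vcons Nat 0 2 (vnil Nat)) (vcons Nat 0 2 (vnil Nat))))
the term's type:
  Vec (Eq (Vec Nat 1) (vcons Nat 0 2 (vnil Nat)) (vcons Nat 0 2 (vnil Nat))) 1
steps to reach normal form (normal order): 8
started in normal form: no
first redex: an elimNat iota-redex


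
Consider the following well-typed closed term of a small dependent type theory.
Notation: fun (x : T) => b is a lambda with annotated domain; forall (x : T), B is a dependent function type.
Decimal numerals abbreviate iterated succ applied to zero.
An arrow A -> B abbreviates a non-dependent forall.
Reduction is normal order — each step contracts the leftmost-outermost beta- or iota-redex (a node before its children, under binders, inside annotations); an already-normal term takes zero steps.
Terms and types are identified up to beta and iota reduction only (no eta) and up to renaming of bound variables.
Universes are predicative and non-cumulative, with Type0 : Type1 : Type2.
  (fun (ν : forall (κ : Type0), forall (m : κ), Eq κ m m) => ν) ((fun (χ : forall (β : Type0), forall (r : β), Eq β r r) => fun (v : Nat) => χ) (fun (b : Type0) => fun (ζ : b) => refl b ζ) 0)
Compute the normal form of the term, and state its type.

resulting normal form:
  fun (ν : Type0) => fun (κ : ν) => refl ν κ
type:
  forall (ν : Type0), forall (κ : ν), Eq ν κ κ


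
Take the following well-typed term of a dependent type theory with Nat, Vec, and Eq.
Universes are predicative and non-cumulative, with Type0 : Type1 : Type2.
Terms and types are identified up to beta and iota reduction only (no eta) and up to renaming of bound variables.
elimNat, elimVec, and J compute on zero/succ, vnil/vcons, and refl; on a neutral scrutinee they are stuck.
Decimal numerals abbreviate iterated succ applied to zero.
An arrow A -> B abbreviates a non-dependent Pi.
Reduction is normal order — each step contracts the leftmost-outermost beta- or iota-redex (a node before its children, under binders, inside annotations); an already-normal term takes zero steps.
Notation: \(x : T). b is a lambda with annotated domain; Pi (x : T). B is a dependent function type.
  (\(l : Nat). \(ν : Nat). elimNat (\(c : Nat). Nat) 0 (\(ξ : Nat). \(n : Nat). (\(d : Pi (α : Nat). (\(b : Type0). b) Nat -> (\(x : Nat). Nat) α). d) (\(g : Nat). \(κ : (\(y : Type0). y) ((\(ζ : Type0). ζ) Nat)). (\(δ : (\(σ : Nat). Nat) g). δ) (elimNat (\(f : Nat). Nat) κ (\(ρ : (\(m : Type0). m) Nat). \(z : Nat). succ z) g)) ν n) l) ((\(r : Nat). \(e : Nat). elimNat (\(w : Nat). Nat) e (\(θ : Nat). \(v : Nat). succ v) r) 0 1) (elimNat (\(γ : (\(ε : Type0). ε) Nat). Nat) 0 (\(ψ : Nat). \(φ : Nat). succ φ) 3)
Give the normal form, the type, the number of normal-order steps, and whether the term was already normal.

reduced normal form:
  3
type:
  Nat
steps to reach normal form (normal order): 34
started in normal form: no
first contracted redex: a beta-redex


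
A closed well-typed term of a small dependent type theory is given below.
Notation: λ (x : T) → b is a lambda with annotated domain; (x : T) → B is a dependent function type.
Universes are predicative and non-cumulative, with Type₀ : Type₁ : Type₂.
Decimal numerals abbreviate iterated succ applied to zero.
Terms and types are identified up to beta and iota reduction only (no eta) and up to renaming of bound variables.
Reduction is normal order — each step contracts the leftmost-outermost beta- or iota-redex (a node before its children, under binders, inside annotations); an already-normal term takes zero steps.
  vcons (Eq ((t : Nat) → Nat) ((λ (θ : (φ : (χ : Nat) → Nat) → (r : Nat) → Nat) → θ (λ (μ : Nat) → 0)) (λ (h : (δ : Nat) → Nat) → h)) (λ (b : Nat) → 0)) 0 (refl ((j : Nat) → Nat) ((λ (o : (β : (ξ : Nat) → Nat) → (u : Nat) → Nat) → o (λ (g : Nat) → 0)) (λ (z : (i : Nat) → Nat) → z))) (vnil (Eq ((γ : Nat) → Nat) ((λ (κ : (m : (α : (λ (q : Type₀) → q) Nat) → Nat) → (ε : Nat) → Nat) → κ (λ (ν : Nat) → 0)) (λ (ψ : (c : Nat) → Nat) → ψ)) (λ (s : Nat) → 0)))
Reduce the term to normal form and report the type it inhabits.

normal form:
  vcons (Eq ((t : Nat) → Nat) (λ (θ : Nat) → 0) (λ (φ : Nat) → 0)) 0 (refl ((χ : Nat) → Nat) (λ (r : Nat) → 0)) (vnil (Eq ((μ : Nat) → Nat) (λ (h : Nat) → 0) (λ (δ : Nat) → 0)))
inferred type:
  Vec (Eq ((t : Nat) → Nat) (λ (θ : Nat) → 0) (λ (φ : Nat) → 0)) 1
observation: 6 normal-order steps separate the term from its normal form.


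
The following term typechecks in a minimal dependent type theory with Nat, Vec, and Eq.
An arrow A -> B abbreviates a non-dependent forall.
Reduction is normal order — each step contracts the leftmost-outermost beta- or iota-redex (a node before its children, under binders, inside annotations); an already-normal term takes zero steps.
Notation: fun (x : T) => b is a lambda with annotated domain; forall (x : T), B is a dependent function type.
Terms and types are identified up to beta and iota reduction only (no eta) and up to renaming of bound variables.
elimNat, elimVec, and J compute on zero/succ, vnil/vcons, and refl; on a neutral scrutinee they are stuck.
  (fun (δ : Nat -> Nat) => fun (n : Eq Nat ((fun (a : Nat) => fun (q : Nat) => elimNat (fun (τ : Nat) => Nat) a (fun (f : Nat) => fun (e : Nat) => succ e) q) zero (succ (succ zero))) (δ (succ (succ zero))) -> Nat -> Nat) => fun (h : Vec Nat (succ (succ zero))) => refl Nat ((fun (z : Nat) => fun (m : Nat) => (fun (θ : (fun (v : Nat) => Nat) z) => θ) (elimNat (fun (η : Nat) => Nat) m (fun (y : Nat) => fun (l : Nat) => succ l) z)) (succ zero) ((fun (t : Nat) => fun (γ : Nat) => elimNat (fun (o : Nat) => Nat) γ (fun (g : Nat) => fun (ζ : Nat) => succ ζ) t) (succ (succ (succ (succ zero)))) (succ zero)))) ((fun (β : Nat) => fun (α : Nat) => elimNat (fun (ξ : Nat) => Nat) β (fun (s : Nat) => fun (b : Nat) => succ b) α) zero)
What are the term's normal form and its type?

normal form:
  fun (δ : Eq Nat (succ (succ zero)) (succ (succ zero)) -> Nat -> Nat) => fun (n : Vec Nat (succ (succ zero))) => refl Nat (succ (succ (succ (succ (succ (succ zero))))))
type:
  (Eq Nat (succ (succ zero)) (succ (succ zero)) -> Nat -> Nat) -> Vec Nat (succ (succ zero)) -> Eq Nat (succ (succ (succ (succ (succ (succ zero)))))) (succ (succ (succ (succ (succ (succ zero))))))


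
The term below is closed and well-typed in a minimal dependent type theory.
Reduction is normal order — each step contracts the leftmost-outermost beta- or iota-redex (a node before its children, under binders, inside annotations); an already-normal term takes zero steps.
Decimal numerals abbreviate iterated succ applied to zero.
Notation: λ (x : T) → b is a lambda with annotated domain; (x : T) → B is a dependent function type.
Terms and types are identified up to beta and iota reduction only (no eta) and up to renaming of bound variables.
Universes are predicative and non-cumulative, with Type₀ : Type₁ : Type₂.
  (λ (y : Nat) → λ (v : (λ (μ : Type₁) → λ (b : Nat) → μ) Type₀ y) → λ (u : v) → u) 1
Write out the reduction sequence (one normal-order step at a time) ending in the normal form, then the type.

reduction (normal order):
  (λ (y : Nat) → λ (v : (λ (μ : Type₁) → λ (b : Nat) → μ) Type₀ y) → λ (u : v) → u) 1
  ~> λ (y : (λ (v : Type₁) → λ (μ : Nat) → v) Type₀ 1) → λ (b : y) → b
  ~> λ (y : (λ (v : Nat) → Type₀) 1) → λ (μ : y) → μ
  ~> λ (y : Type₀) → λ (v : y) → v
type:
  (y : Type₀) → (v : y) → y


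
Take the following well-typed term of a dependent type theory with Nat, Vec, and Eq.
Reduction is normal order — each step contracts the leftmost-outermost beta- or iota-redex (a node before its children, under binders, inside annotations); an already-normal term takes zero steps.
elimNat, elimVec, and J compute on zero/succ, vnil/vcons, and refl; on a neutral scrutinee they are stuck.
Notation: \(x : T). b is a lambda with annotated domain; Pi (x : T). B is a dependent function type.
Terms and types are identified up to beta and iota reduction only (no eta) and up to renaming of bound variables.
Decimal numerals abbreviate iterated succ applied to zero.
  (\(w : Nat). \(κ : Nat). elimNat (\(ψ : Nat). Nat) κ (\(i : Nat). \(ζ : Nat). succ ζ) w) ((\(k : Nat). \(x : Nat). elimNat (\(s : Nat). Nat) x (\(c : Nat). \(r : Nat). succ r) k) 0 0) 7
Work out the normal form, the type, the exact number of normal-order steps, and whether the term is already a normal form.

resulting normal form:
  7
inferred type:
  Nat
steps to reach normal form (normal order): 6
term was already normal: no
first contracted redex: a beta-redex


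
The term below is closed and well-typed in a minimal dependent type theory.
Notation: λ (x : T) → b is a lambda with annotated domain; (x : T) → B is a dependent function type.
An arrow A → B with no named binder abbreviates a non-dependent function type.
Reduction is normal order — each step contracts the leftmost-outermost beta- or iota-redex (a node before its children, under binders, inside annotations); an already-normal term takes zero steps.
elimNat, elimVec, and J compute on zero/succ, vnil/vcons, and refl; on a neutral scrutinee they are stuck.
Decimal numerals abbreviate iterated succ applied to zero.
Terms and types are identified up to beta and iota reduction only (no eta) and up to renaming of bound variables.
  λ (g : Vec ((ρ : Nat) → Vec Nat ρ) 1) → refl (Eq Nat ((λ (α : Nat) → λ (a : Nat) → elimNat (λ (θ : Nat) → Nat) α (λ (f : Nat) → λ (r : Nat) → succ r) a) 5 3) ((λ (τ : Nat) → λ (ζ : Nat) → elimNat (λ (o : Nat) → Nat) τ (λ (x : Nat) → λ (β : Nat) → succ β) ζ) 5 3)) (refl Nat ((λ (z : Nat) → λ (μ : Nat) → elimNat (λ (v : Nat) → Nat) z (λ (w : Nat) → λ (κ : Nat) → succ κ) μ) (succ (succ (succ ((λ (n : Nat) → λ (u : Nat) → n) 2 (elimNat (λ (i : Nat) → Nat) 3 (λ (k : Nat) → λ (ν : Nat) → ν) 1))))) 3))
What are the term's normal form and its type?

normal form:
  λ (g : Vec ((ρ : Nat) → Vec Nat ρ) 1) → refl (Eq Nat 8 8) (refl Nat 8)
inferred type:
  Vec ((g : Nat) → Vec Nat g) 1 → Eq (Eq Nat 8 8) (refl Nat 8) (refl Nat 8)
observation: 38 normal-order steps normalize the term, beginning with a beta-redex.
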